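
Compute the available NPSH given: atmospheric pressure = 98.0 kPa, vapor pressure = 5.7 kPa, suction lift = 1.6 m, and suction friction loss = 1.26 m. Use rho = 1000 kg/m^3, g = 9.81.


NPSHa = p_atm/(rho*g) - z_s - hf_s - p_vap/(rho*g).
p_atm/(rho*g) = 98.0*1000 / (1000*9.81) = 9.99 m.
p_vap/(rho*g) = 5.7*1000 / (1000*9.81) = 0.581 m.
NPSHa = 9.99 - 1.6 - 1.26 - 0.581
      = 6.55 m.

6.55


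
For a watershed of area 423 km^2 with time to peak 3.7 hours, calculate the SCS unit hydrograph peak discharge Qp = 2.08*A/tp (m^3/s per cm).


SCS formula: Qp = 2.08 * A / tp.
Qp = 2.08 * 423 / 3.7
   = 879.84 / 3.7
   = 237.79 m^3/s per cm.

237.79


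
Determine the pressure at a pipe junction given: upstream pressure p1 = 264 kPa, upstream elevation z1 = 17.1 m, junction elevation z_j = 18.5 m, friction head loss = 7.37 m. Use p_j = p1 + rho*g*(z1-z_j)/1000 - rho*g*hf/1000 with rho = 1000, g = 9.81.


Junction pressure: p_j = p1 + rho*g*(z1 - z_j)/1000 - rho*g*hf/1000.
Elevation term = 1000*9.81*(17.1 - 18.5)/1000 = -13.734 kPa.
Friction term = 1000*9.81*7.37/1000 = 72.3 kPa.
p_j = 264 + -13.734 - 72.3 = 177.97 kPa.

177.97


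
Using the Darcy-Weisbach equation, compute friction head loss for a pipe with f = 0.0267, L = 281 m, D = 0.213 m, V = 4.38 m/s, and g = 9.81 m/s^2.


Darcy-Weisbach equation: h_f = f * (L/D) * V^2/(2g).
f * L/D = 0.0267 * 281/0.213 = 35.2239.
V^2/(2g) = 4.38^2 / (2*9.81) = 19.1844 / 19.62 = 0.9778 m.
h_f = 35.2239 * 0.9778 = 34.442 m.

34.442


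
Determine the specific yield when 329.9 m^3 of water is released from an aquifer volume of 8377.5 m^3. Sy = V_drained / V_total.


Specific yield Sy = Volume drained / Total volume.
Sy = 329.9 / 8377.5
   = 0.0394.

0.0394


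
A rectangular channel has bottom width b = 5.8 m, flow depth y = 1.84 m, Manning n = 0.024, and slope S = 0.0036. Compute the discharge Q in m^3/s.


For a rectangular channel, the cross-sectional area A = b * y = 5.8 * 1.84 = 10.67 m^2.
The wetted perimeter P = b + 2y = 5.8 + 2*1.84 = 9.48 m.
Hydraulic radius R = A/P = 10.67/9.48 = 1.1257 m.
Velocity V = (1/n)*R^(2/3)*S^(1/2) = (1/0.024)*1.1257^(2/3)*0.0036^(1/2) = 2.7054 m/s.
Discharge Q = A * V = 10.67 * 2.7054 = 28.872 m^3/s.

28.872


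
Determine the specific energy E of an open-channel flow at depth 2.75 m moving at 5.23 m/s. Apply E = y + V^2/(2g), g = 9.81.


Specific energy E = y + V^2/(2g).
Velocity head = V^2/(2g) = 5.23^2 / (2*9.81) = 27.3529 / 19.62 = 1.3941 m.
E = 2.75 + 1.3941 = 4.1441 m.

4.1441


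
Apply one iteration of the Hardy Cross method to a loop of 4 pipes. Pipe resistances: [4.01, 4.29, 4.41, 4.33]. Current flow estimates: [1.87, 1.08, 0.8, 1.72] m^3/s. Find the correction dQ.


Numerator terms (r*Q*|Q|): 4.01*1.87*|1.87| = 14.0226; 4.29*1.08*|1.08| = 5.0039; 4.41*0.8*|0.8| = 2.8224; 4.33*1.72*|1.72| = 12.8099.
Sum of numerator = 34.6587.
Denominator terms (r*|Q|): 4.01*|1.87| = 7.4987; 4.29*|1.08| = 4.6332; 4.41*|0.8| = 3.528; 4.33*|1.72| = 7.4476.
2 * sum of denominator = 2 * 23.1075 = 46.215.
dQ = -34.6587 / 46.215 = -0.7499 m^3/s.

-0.7499


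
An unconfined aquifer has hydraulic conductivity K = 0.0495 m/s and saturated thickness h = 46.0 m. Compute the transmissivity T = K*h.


Transmissivity is defined as T = K * h.
T = 0.0495 * 46.0
  = 2.277 m^2/s.

2.277


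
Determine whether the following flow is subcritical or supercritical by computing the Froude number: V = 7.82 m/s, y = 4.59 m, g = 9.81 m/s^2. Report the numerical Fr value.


The Froude number is defined as Fr = V / sqrt(g*y).
g*y = 9.81 * 4.59 = 45.0279.
sqrt(g*y) = sqrt(45.0279) = 6.7103.
Fr = 7.82 / 6.7103 = 1.1654.
Since Fr > 1, the flow is supercritical.

1.1654


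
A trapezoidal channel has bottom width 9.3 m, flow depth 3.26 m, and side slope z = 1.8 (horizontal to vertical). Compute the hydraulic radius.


For a trapezoidal section with side slope z:
A = (b + z*y)*y = (9.3 + 1.8*3.26)*3.26 = 49.448 m^2.
P = b + 2*y*sqrt(1 + z^2) = 9.3 + 2*3.26*sqrt(1 + 1.8^2) = 22.726 m.
R = A/P = 49.448 / 22.726 = 2.1759 m.

2.1759


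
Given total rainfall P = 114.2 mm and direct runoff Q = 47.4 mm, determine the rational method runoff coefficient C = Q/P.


The runoff coefficient C = runoff depth / rainfall depth.
C = 47.4 / 114.2
  = 0.4151.

0.4151


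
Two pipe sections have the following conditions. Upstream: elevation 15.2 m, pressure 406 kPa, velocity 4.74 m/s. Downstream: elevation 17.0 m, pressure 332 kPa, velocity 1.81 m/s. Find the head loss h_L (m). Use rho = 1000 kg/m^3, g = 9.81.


Total head at each section: H = z + p/(rho*g) + V^2/(2g).
H1 = 15.2 + 406*1000/(1000*9.81) + 4.74^2/(2*9.81)
   = 15.2 + 41.386 + 1.1451
   = 57.731 m.
H2 = 17.0 + 332*1000/(1000*9.81) + 1.81^2/(2*9.81)
   = 17.0 + 33.843 + 0.167
   = 51.01 m.
h_L = H1 - H2 = 57.731 - 51.01 = 6.721 m.

6.721


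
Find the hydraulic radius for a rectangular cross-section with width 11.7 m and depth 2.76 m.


For a rectangular section:
Flow area A = b * y = 11.7 * 2.76 = 32.29 m^2.
Wetted perimeter P = b + 2y = 11.7 + 2*2.76 = 17.22 m.
Hydraulic radius R = A/P = 32.29 / 17.22 = 1.8753 m.

1.8753


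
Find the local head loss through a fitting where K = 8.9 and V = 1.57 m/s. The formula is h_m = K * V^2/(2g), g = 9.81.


Minor loss formula: h_m = K * V^2/(2g).
V^2 = 1.57^2 = 2.4649.
V^2/(2g) = 2.4649 / 19.62 = 0.1256 m.
h_m = 8.9 * 0.1256 = 1.1181 m.

1.1181


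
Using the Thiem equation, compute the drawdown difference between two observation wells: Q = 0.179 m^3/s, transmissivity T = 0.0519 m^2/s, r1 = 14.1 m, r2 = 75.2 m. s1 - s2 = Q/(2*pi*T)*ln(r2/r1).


Thiem equation: s1 - s2 = Q/(2*pi*T) * ln(r2/r1).
ln(r2/r1) = ln(75.2/14.1) = 1.674.
Q/(2*pi*T) = 0.179 / (2*pi*0.0519) = 0.179 / 0.3261 = 0.5489.
s1 - s2 = 0.5489 * 1.674 = 0.9189 m.

0.9189


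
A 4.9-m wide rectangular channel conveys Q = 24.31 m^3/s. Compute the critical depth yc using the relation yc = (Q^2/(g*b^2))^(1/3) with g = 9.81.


Using yc = (Q^2 / (g * b^2))^(1/3):
Q^2 = 24.31^2 = 590.98.
g * b^2 = 9.81 * 4.9^2 = 9.81 * 24.01 = 235.54.
Q^2 / (g*b^2) = 590.98 / 235.54 = 2.509.
yc = 2.509^(1/3) = 1.3588 m.

1.3588


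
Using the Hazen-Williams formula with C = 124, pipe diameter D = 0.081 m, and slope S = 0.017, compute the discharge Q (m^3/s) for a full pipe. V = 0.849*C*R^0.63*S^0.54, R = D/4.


For a full circular pipe, R = D/4 = 0.081/4 = 0.0203 m.
V = 0.849 * 124 * 0.0203^0.63 * 0.017^0.54
  = 0.849 * 124 * 0.085713 * 0.110775
  = 0.9996 m/s.
Pipe area A = pi*D^2/4 = pi*0.081^2/4 = 0.0052 m^2.
Q = A * V = 0.0052 * 0.9996 = 0.0052 m^3/s.

0.0052


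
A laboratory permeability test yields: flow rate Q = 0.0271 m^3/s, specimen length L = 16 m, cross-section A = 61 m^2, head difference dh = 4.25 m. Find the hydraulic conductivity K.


From K = Q*L / (A*dh):
Numerator: Q*L = 0.0271 * 16 = 0.4336.
Denominator: A*dh = 61 * 4.25 = 259.25.
K = 0.4336 / 259.25 = 0.001673 m/s.

0.001673


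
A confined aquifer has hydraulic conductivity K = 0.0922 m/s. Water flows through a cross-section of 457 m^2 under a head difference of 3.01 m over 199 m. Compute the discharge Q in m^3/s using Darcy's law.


Darcy's law: Q = K * A * i, where i = dh/L.
Hydraulic gradient i = 3.01 / 199 = 0.015126.
Q = 0.0922 * 457 * 0.015126
  = 0.6373 m^3/s.

0.6373


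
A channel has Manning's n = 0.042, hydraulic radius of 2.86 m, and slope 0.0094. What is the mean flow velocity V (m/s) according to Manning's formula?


Manning's equation gives V = (1/n) * R^(2/3) * S^(1/2).
First, compute R^(2/3) = 2.86^(2/3) = 2.0149.
Next, S^(1/2) = 0.0094^(1/2) = 0.096954.
Then 1/n = 1/0.042 = 23.81.
V = 23.81 * 2.0149 * 0.096954 = 4.6511 m/s.

4.6511


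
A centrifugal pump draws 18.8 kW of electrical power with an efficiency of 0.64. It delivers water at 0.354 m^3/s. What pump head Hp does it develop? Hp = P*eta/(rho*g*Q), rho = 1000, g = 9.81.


Pump head formula: Hp = P * eta / (rho * g * Q).
Numerator: P * eta = 18.8 * 1000 * 0.64 = 12032.0 W.
Denominator: rho * g * Q = 1000 * 9.81 * 0.354 = 3472.74.
Hp = 12032.0 / 3472.74 = 3.46 m.

3.46


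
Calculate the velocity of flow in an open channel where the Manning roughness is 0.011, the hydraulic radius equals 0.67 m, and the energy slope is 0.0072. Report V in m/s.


Manning's equation gives V = (1/n) * R^(2/3) * S^(1/2).
First, compute R^(2/3) = 0.67^(2/3) = 0.7657.
Next, S^(1/2) = 0.0072^(1/2) = 0.084853.
Then 1/n = 1/0.011 = 90.91.
V = 90.91 * 0.7657 * 0.084853 = 5.9064 m/s.

5.9064


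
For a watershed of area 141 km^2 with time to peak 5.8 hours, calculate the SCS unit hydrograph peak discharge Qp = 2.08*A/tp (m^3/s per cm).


SCS formula: Qp = 2.08 * A / tp.
Qp = 2.08 * 141 / 5.8
   = 293.28 / 5.8
   = 50.57 m^3/s per cm.

50.57


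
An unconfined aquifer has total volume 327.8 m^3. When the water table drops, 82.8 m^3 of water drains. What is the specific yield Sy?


Specific yield Sy = Volume drained / Total volume.
Sy = 82.8 / 327.8
   = 0.2526.

0.2526


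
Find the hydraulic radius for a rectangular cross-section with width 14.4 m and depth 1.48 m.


For a rectangular section:
Flow area A = b * y = 14.4 * 1.48 = 21.31 m^2.
Wetted perimeter P = b + 2y = 14.4 + 2*1.48 = 17.36 m.
Hydraulic radius R = A/P = 21.31 / 17.36 = 1.2276 m.

1.2276


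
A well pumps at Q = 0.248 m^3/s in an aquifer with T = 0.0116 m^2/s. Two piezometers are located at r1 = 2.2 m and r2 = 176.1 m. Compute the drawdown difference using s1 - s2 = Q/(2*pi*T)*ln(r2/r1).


Thiem equation: s1 - s2 = Q/(2*pi*T) * ln(r2/r1).
ln(r2/r1) = ln(176.1/2.2) = 4.3826.
Q/(2*pi*T) = 0.248 / (2*pi*0.0116) = 0.248 / 0.0729 = 3.4026.
s1 - s2 = 3.4026 * 4.3826 = 14.9123 m.

14.9123


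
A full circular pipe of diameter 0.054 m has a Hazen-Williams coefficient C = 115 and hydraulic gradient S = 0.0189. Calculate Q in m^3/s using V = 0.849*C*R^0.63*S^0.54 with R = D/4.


For a full circular pipe, R = D/4 = 0.054/4 = 0.0135 m.
V = 0.849 * 115 * 0.0135^0.63 * 0.0189^0.54
  = 0.849 * 115 * 0.066391 * 0.117298
  = 0.7603 m/s.
Pipe area A = pi*D^2/4 = pi*0.054^2/4 = 0.0023 m^2.
Q = A * V = 0.0023 * 0.7603 = 0.0017 m^3/s.

0.0017


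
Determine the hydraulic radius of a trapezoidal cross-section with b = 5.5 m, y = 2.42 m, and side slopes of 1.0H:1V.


For a trapezoidal section with side slope z:
A = (b + z*y)*y = (5.5 + 1.0*2.42)*2.42 = 19.166 m^2.
P = b + 2*y*sqrt(1 + z^2) = 5.5 + 2*2.42*sqrt(1 + 1.0^2) = 12.345 m.
R = A/P = 19.166 / 12.345 = 1.5526 m.

1.5526


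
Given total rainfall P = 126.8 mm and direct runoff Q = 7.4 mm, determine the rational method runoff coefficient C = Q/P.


The runoff coefficient C = runoff depth / rainfall depth.
C = 7.4 / 126.8
  = 0.0584.

0.0584


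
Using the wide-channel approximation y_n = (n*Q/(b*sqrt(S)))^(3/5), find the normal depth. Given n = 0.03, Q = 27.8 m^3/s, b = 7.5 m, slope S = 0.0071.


We use the wide-channel approximation y_n = (n*Q/(b*sqrt(S)))^(3/5).
sqrt(S) = sqrt(0.0071) = 0.084261.
Numerator: n*Q = 0.03 * 27.8 = 0.834.
Denominator: b*sqrt(S) = 7.5 * 0.084261 = 0.631958.
arg = 1.3197.
y_n = 1.3197^(3/5) = 1.1811 m.

1.1811


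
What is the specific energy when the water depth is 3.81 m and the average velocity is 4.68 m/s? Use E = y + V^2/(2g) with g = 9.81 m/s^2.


Specific energy E = y + V^2/(2g).
Velocity head = V^2/(2g) = 4.68^2 / (2*9.81) = 21.9024 / 19.62 = 1.1163 m.
E = 3.81 + 1.1163 = 4.9263 m.

4.9263


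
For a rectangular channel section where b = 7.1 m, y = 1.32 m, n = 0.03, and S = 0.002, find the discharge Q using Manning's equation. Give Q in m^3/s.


For a rectangular channel, the cross-sectional area A = b * y = 7.1 * 1.32 = 9.37 m^2.
The wetted perimeter P = b + 2y = 7.1 + 2*1.32 = 9.74 m.
Hydraulic radius R = A/P = 9.37/9.74 = 0.9622 m.
Velocity V = (1/n)*R^(2/3)*S^(1/2) = (1/0.03)*0.9622^(2/3)*0.002^(1/2) = 1.4529 m/s.
Discharge Q = A * V = 9.37 * 1.4529 = 13.617 m^3/s.

13.617


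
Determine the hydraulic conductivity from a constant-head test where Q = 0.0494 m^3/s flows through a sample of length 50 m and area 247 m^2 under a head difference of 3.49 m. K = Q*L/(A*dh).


From K = Q*L / (A*dh):
Numerator: Q*L = 0.0494 * 50 = 2.47.
Denominator: A*dh = 247 * 3.49 = 862.03.
K = 2.47 / 862.03 = 0.002865 m/s.

0.002865


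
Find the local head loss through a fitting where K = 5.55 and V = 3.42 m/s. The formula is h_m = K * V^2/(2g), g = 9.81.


Minor loss formula: h_m = K * V^2/(2g).
V^2 = 3.42^2 = 11.6964.
V^2/(2g) = 11.6964 / 19.62 = 0.5961 m.
h_m = 5.55 * 0.5961 = 3.3086 m.

3.3086


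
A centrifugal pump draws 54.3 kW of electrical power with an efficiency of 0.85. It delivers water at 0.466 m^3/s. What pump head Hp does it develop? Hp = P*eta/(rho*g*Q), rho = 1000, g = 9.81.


Pump head formula: Hp = P * eta / (rho * g * Q).
Numerator: P * eta = 54.3 * 1000 * 0.85 = 46155.0 W.
Denominator: rho * g * Q = 1000 * 9.81 * 0.466 = 4571.46.
Hp = 46155.0 / 4571.46 = 10.1 m.

10.1


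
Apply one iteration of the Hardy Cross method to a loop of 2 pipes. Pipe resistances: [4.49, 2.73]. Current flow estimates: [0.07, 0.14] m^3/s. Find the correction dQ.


Numerator terms (r*Q*|Q|): 4.49*0.07*|0.07| = 0.022; 2.73*0.14*|0.14| = 0.0535.
Sum of numerator = 0.0755.
Denominator terms (r*|Q|): 4.49*|0.07| = 0.3143; 2.73*|0.14| = 0.3822.
2 * sum of denominator = 2 * 0.6965 = 1.393.
dQ = -0.0755 / 1.393 = -0.0542 m^3/s.

-0.0542


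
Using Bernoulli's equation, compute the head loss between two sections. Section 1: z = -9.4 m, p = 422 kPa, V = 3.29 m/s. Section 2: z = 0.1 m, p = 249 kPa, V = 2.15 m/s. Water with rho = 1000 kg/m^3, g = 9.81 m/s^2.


Total head at each section: H = z + p/(rho*g) + V^2/(2g).
H1 = -9.4 + 422*1000/(1000*9.81) + 3.29^2/(2*9.81)
   = -9.4 + 43.017 + 0.5517
   = 34.169 m.
H2 = 0.1 + 249*1000/(1000*9.81) + 2.15^2/(2*9.81)
   = 0.1 + 25.382 + 0.2356
   = 25.718 m.
h_L = H1 - H2 = 34.169 - 25.718 = 8.451 m.

8.451


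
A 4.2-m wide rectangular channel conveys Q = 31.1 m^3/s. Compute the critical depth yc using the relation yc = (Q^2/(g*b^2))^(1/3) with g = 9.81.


Using yc = (Q^2 / (g * b^2))^(1/3):
Q^2 = 31.1^2 = 967.21.
g * b^2 = 9.81 * 4.2^2 = 9.81 * 17.64 = 173.05.
Q^2 / (g*b^2) = 967.21 / 173.05 = 5.5892.
yc = 5.5892^(1/3) = 1.7747 m.

1.7747


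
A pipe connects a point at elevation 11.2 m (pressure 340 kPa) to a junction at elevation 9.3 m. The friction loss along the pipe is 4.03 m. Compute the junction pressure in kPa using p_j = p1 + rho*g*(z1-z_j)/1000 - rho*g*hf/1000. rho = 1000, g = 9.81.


Junction pressure: p_j = p1 + rho*g*(z1 - z_j)/1000 - rho*g*hf/1000.
Elevation term = 1000*9.81*(11.2 - 9.3)/1000 = 18.639 kPa.
Friction term = 1000*9.81*4.03/1000 = 39.534 kPa.
p_j = 340 + 18.639 - 39.534 = 319.1 kPa.

319.1


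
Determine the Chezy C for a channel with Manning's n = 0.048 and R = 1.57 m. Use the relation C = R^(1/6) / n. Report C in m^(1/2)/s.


The Chezy coefficient relates to Manning's n through C = R^(1/6) / n.
R^(1/6) = 1.57^(1/6) = 1.078077.
C = 1.078077 / 0.048 = 22.46 m^(1/2)/s.

22.46


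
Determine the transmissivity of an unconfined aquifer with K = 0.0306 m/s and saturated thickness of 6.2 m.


Transmissivity is defined as T = K * h.
T = 0.0306 * 6.2
  = 0.1897 m^2/s.

0.1897


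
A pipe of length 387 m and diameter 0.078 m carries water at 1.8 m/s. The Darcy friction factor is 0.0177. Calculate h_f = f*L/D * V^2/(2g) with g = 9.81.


Darcy-Weisbach equation: h_f = f * (L/D) * V^2/(2g).
f * L/D = 0.0177 * 387/0.078 = 87.8192.
V^2/(2g) = 1.8^2 / (2*9.81) = 3.24 / 19.62 = 0.1651 m.
h_f = 87.8192 * 0.1651 = 14.502 m.

14.502


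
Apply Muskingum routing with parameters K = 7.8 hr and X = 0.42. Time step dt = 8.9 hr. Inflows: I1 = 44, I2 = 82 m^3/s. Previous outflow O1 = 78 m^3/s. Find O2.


Muskingum coefficients:
denom = 2*K*(1-X) + dt = 2*7.8*(1-0.42) + 8.9 = 17.948.
C0 = (dt - 2*K*X)/denom = (8.9 - 2*7.8*0.42)/17.948 = 0.1308.
C1 = (dt + 2*K*X)/denom = (8.9 + 2*7.8*0.42)/17.948 = 0.8609.
C2 = (2*K*(1-X) - dt)/denom = 0.0082.
O2 = C0*I2 + C1*I1 + C2*O1
   = 0.1308*82 + 0.8609*44 + 0.0082*78
   = 49.25 m^3/s.

49.25


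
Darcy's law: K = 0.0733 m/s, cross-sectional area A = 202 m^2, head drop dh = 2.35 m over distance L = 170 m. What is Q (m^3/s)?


Darcy's law: Q = K * A * i, where i = dh/L.
Hydraulic gradient i = 2.35 / 170 = 0.013824.
Q = 0.0733 * 202 * 0.013824
  = 0.2047 m^3/s.

0.2047


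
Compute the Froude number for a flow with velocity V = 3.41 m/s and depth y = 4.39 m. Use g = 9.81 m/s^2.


The Froude number is defined as Fr = V / sqrt(g*y).
g*y = 9.81 * 4.39 = 43.0659.
sqrt(g*y) = sqrt(43.0659) = 6.5625.
Fr = 3.41 / 6.5625 = 0.5196.

0.5196


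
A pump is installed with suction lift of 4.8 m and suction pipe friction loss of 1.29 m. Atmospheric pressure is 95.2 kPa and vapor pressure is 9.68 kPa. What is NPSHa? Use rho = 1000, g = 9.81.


NPSHa = p_atm/(rho*g) - z_s - hf_s - p_vap/(rho*g).
p_atm/(rho*g) = 95.2*1000 / (1000*9.81) = 9.704 m.
p_vap/(rho*g) = 9.68*1000 / (1000*9.81) = 0.987 m.
NPSHa = 9.704 - 4.8 - 1.29 - 0.987
      = 2.63 m.

2.63


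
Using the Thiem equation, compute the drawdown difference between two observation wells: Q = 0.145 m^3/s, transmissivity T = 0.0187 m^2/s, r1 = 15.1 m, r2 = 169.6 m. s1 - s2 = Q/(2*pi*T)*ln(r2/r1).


Thiem equation: s1 - s2 = Q/(2*pi*T) * ln(r2/r1).
ln(r2/r1) = ln(169.6/15.1) = 2.4187.
Q/(2*pi*T) = 0.145 / (2*pi*0.0187) = 0.145 / 0.1175 = 1.2341.
s1 - s2 = 1.2341 * 2.4187 = 2.985 m.

2.985


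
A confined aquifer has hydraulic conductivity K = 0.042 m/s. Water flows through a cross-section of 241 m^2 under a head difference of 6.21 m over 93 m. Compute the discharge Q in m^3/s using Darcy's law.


Darcy's law: Q = K * A * i, where i = dh/L.
Hydraulic gradient i = 6.21 / 93 = 0.066774.
Q = 0.042 * 241 * 0.066774
  = 0.6759 m^3/s.

0.6759


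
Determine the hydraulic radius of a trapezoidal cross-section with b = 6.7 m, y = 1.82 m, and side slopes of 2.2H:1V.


For a trapezoidal section with side slope z:
A = (b + z*y)*y = (6.7 + 2.2*1.82)*1.82 = 19.481 m^2.
P = b + 2*y*sqrt(1 + z^2) = 6.7 + 2*1.82*sqrt(1 + 2.2^2) = 15.496 m.
R = A/P = 19.481 / 15.496 = 1.2571 m.

1.2571


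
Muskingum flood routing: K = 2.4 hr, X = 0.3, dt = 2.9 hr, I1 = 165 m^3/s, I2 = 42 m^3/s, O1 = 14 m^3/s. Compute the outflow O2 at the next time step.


Muskingum coefficients:
denom = 2*K*(1-X) + dt = 2*2.4*(1-0.3) + 2.9 = 6.26.
C0 = (dt - 2*K*X)/denom = (2.9 - 2*2.4*0.3)/6.26 = 0.2332.
C1 = (dt + 2*K*X)/denom = (2.9 + 2*2.4*0.3)/6.26 = 0.6933.
C2 = (2*K*(1-X) - dt)/denom = 0.0735.
O2 = C0*I2 + C1*I1 + C2*O1
   = 0.2332*42 + 0.6933*165 + 0.0735*14
   = 125.22 m^3/s.

125.22


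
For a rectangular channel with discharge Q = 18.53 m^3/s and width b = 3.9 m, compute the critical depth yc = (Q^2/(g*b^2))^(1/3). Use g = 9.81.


Using yc = (Q^2 / (g * b^2))^(1/3):
Q^2 = 18.53^2 = 343.36.
g * b^2 = 9.81 * 3.9^2 = 9.81 * 15.21 = 149.21.
Q^2 / (g*b^2) = 343.36 / 149.21 = 2.3012.
yc = 2.3012^(1/3) = 1.3202 m.

1.3202


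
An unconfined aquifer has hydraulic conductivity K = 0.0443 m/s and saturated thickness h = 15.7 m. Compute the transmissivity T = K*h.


Transmissivity is defined as T = K * h.
T = 0.0443 * 15.7
  = 0.6955 m^2/s.

0.6955


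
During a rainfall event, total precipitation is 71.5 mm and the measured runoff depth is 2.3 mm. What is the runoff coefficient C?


The runoff coefficient C = runoff depth / rainfall depth.
C = 2.3 / 71.5
  = 0.0322.

0.0322


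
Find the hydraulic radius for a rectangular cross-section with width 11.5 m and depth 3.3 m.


For a rectangular section:
Flow area A = b * y = 11.5 * 3.3 = 37.95 m^2.
Wetted perimeter P = b + 2y = 11.5 + 2*3.3 = 18.1 m.
Hydraulic radius R = A/P = 37.95 / 18.1 = 2.0967 m.

2.0967


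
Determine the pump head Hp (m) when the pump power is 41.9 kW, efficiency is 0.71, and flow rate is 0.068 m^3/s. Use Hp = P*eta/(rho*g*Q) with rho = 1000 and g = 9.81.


Pump head formula: Hp = P * eta / (rho * g * Q).
Numerator: P * eta = 41.9 * 1000 * 0.71 = 29749.0 W.
Denominator: rho * g * Q = 1000 * 9.81 * 0.068 = 667.08.
Hp = 29749.0 / 667.08 = 44.6 m.

44.6


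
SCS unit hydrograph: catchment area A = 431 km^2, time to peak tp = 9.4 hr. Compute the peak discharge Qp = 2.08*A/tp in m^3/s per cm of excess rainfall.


SCS formula: Qp = 2.08 * A / tp.
Qp = 2.08 * 431 / 9.4
   = 896.48 / 9.4
   = 95.37 m^3/s per cm.

95.37


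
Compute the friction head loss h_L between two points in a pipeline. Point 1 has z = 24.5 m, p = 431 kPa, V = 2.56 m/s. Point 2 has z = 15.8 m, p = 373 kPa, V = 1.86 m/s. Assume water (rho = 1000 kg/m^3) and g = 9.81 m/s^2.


Total head at each section: H = z + p/(rho*g) + V^2/(2g).
H1 = 24.5 + 431*1000/(1000*9.81) + 2.56^2/(2*9.81)
   = 24.5 + 43.935 + 0.334
   = 68.769 m.
H2 = 15.8 + 373*1000/(1000*9.81) + 1.86^2/(2*9.81)
   = 15.8 + 38.022 + 0.1763
   = 53.999 m.
h_L = H1 - H2 = 68.769 - 53.999 = 14.77 m.

14.77


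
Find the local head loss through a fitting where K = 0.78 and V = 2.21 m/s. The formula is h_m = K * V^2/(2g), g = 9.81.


Minor loss formula: h_m = K * V^2/(2g).
V^2 = 2.21^2 = 4.8841.
V^2/(2g) = 4.8841 / 19.62 = 0.2489 m.
h_m = 0.78 * 0.2489 = 0.1942 m.

0.1942


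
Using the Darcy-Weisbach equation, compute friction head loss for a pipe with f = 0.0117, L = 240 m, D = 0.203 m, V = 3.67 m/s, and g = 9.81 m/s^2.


Darcy-Weisbach equation: h_f = f * (L/D) * V^2/(2g).
f * L/D = 0.0117 * 240/0.203 = 13.8325.
V^2/(2g) = 3.67^2 / (2*9.81) = 13.4689 / 19.62 = 0.6865 m.
h_f = 13.8325 * 0.6865 = 9.496 m.

9.496


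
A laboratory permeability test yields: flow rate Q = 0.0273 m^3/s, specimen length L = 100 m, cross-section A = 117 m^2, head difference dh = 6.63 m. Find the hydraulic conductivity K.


From K = Q*L / (A*dh):
Numerator: Q*L = 0.0273 * 100 = 2.73.
Denominator: A*dh = 117 * 6.63 = 775.71.
K = 2.73 / 775.71 = 0.003519 m/s.

0.003519


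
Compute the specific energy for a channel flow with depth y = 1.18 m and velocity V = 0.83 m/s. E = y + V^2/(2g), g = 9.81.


Specific energy E = y + V^2/(2g).
Velocity head = V^2/(2g) = 0.83^2 / (2*9.81) = 0.6889 / 19.62 = 0.0351 m.
E = 1.18 + 0.0351 = 1.2151 m.

1.2151


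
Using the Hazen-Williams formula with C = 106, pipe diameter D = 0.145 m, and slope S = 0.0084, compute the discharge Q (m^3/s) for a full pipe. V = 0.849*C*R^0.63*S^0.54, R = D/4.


For a full circular pipe, R = D/4 = 0.145/4 = 0.0362 m.
V = 0.849 * 106 * 0.0362^0.63 * 0.0084^0.54
  = 0.849 * 106 * 0.123698 * 0.075703
  = 0.8427 m/s.
Pipe area A = pi*D^2/4 = pi*0.145^2/4 = 0.0165 m^2.
Q = A * V = 0.0165 * 0.8427 = 0.0139 m^3/s.

0.0139


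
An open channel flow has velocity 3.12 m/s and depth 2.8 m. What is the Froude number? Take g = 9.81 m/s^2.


The Froude number is defined as Fr = V / sqrt(g*y).
g*y = 9.81 * 2.8 = 27.468.
sqrt(g*y) = sqrt(27.468) = 5.241.
Fr = 3.12 / 5.241 = 0.5953.

0.5953


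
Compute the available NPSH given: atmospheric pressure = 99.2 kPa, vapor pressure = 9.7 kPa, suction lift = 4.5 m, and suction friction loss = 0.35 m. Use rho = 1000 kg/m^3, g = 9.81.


NPSHa = p_atm/(rho*g) - z_s - hf_s - p_vap/(rho*g).
p_atm/(rho*g) = 99.2*1000 / (1000*9.81) = 10.112 m.
p_vap/(rho*g) = 9.7*1000 / (1000*9.81) = 0.989 m.
NPSHa = 10.112 - 4.5 - 0.35 - 0.989
      = 4.27 m.

4.27


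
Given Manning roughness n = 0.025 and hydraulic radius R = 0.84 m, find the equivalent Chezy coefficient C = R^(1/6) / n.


The Chezy coefficient relates to Manning's n through C = R^(1/6) / n.
R^(1/6) = 0.84^(1/6) = 0.971359.
C = 0.971359 / 0.025 = 38.85 m^(1/2)/s.

38.85


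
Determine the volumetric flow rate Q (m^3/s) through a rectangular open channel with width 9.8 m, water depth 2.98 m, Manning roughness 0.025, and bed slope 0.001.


For a rectangular channel, the cross-sectional area A = b * y = 9.8 * 2.98 = 29.2 m^2.
The wetted perimeter P = b + 2y = 9.8 + 2*2.98 = 15.76 m.
Hydraulic radius R = A/P = 29.2/15.76 = 1.853 m.
Velocity V = (1/n)*R^(2/3)*S^(1/2) = (1/0.025)*1.853^(2/3)*0.001^(1/2) = 1.9083 m/s.
Discharge Q = A * V = 29.2 * 1.9083 = 55.731 m^3/s.

55.731


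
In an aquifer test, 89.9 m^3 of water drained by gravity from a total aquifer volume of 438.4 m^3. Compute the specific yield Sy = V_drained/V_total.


Specific yield Sy = Volume drained / Total volume.
Sy = 89.9 / 438.4
   = 0.2051.

0.2051


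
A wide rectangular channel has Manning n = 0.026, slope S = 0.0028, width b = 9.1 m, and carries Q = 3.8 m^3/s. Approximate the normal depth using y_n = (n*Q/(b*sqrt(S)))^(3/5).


We use the wide-channel approximation y_n = (n*Q/(b*sqrt(S)))^(3/5).
sqrt(S) = sqrt(0.0028) = 0.052915.
Numerator: n*Q = 0.026 * 3.8 = 0.0988.
Denominator: b*sqrt(S) = 9.1 * 0.052915 = 0.481526.
arg = 0.2052.
y_n = 0.2052^(3/5) = 0.3866 m.

0.3866


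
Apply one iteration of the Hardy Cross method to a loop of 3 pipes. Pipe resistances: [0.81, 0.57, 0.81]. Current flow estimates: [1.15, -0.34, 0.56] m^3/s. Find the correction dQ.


Numerator terms (r*Q*|Q|): 0.81*1.15*|1.15| = 1.0712; 0.57*-0.34*|-0.34| = -0.0659; 0.81*0.56*|0.56| = 0.254.
Sum of numerator = 1.2593.
Denominator terms (r*|Q|): 0.81*|1.15| = 0.9315; 0.57*|-0.34| = 0.1938; 0.81*|0.56| = 0.4536.
2 * sum of denominator = 2 * 1.5789 = 3.1578.
dQ = -1.2593 / 3.1578 = -0.3988 m^3/s.

-0.3988


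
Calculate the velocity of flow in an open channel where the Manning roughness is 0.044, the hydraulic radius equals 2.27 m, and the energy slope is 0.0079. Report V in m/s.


Manning's equation gives V = (1/n) * R^(2/3) * S^(1/2).
First, compute R^(2/3) = 2.27^(2/3) = 1.7272.
Next, S^(1/2) = 0.0079^(1/2) = 0.088882.
Then 1/n = 1/0.044 = 22.73.
V = 22.73 * 1.7272 * 0.088882 = 3.4891 m/s.

3.4891


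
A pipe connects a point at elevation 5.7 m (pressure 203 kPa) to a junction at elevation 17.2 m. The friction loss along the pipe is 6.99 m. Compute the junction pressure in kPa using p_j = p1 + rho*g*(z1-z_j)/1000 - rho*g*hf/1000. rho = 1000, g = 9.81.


Junction pressure: p_j = p1 + rho*g*(z1 - z_j)/1000 - rho*g*hf/1000.
Elevation term = 1000*9.81*(5.7 - 17.2)/1000 = -112.815 kPa.
Friction term = 1000*9.81*6.99/1000 = 68.572 kPa.
p_j = 203 + -112.815 - 68.572 = 21.61 kPa.

21.61


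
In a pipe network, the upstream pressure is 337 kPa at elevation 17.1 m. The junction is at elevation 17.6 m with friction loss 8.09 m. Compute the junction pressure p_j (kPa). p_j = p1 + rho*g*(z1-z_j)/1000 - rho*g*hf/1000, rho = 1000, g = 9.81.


Junction pressure: p_j = p1 + rho*g*(z1 - z_j)/1000 - rho*g*hf/1000.
Elevation term = 1000*9.81*(17.1 - 17.6)/1000 = -4.905 kPa.
Friction term = 1000*9.81*8.09/1000 = 79.363 kPa.
p_j = 337 + -4.905 - 79.363 = 252.73 kPa.

252.73


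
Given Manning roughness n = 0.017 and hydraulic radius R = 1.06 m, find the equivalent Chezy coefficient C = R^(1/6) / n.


The Chezy coefficient relates to Manning's n through C = R^(1/6) / n.
R^(1/6) = 1.06^(1/6) = 1.009759.
C = 1.009759 / 0.017 = 59.4 m^(1/2)/s.

59.4


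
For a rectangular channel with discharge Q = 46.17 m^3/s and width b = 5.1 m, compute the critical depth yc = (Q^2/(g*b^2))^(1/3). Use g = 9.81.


Using yc = (Q^2 / (g * b^2))^(1/3):
Q^2 = 46.17^2 = 2131.67.
g * b^2 = 9.81 * 5.1^2 = 9.81 * 26.01 = 255.16.
Q^2 / (g*b^2) = 2131.67 / 255.16 = 8.3542.
yc = 8.3542^(1/3) = 2.0291 m.

2.0291


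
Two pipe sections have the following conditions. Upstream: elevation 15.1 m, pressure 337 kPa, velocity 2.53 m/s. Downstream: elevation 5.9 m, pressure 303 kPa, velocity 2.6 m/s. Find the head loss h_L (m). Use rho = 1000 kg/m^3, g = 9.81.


Total head at each section: H = z + p/(rho*g) + V^2/(2g).
H1 = 15.1 + 337*1000/(1000*9.81) + 2.53^2/(2*9.81)
   = 15.1 + 34.353 + 0.3262
   = 49.779 m.
H2 = 5.9 + 303*1000/(1000*9.81) + 2.6^2/(2*9.81)
   = 5.9 + 30.887 + 0.3445
   = 37.131 m.
h_L = H1 - H2 = 49.779 - 37.131 = 12.648 m.

12.648


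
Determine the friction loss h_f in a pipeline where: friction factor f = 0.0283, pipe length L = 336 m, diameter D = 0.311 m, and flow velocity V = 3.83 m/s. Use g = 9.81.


Darcy-Weisbach equation: h_f = f * (L/D) * V^2/(2g).
f * L/D = 0.0283 * 336/0.311 = 30.5749.
V^2/(2g) = 3.83^2 / (2*9.81) = 14.6689 / 19.62 = 0.7477 m.
h_f = 30.5749 * 0.7477 = 22.859 m.

22.859


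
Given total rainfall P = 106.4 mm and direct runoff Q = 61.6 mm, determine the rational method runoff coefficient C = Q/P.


The runoff coefficient C = runoff depth / rainfall depth.
C = 61.6 / 106.4
  = 0.5789.

0.5789


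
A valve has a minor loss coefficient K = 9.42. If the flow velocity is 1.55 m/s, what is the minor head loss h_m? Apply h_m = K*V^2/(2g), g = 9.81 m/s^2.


Minor loss formula: h_m = K * V^2/(2g).
V^2 = 1.55^2 = 2.4025.
V^2/(2g) = 2.4025 / 19.62 = 0.1225 m.
h_m = 9.42 * 0.1225 = 1.1535 m.

1.1535


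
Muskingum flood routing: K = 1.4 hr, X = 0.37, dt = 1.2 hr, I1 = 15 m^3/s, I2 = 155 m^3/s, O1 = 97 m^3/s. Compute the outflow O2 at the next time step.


Muskingum coefficients:
denom = 2*K*(1-X) + dt = 2*1.4*(1-0.37) + 1.2 = 2.964.
C0 = (dt - 2*K*X)/denom = (1.2 - 2*1.4*0.37)/2.964 = 0.0553.
C1 = (dt + 2*K*X)/denom = (1.2 + 2*1.4*0.37)/2.964 = 0.7544.
C2 = (2*K*(1-X) - dt)/denom = 0.1903.
O2 = C0*I2 + C1*I1 + C2*O1
   = 0.0553*155 + 0.7544*15 + 0.1903*97
   = 38.35 m^3/s.

38.35


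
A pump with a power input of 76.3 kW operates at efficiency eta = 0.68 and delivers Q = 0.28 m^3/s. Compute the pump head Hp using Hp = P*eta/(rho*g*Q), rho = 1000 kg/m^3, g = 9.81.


Pump head formula: Hp = P * eta / (rho * g * Q).
Numerator: P * eta = 76.3 * 1000 * 0.68 = 51884.0 W.
Denominator: rho * g * Q = 1000 * 9.81 * 0.28 = 2746.8.
Hp = 51884.0 / 2746.8 = 18.89 m.

18.89


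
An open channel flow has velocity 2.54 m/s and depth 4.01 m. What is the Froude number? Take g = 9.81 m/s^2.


The Froude number is defined as Fr = V / sqrt(g*y).
g*y = 9.81 * 4.01 = 39.3381.
sqrt(g*y) = sqrt(39.3381) = 6.272.
Fr = 2.54 / 6.272 = 0.405.

0.405


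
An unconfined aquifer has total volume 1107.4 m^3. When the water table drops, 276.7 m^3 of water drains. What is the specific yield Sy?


Specific yield Sy = Volume drained / Total volume.
Sy = 276.7 / 1107.4
   = 0.2499.

0.2499


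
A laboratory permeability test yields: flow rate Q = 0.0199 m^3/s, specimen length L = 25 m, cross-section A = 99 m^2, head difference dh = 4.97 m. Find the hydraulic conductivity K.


From K = Q*L / (A*dh):
Numerator: Q*L = 0.0199 * 25 = 0.4975.
Denominator: A*dh = 99 * 4.97 = 492.03.
K = 0.4975 / 492.03 = 0.001011 m/s.

0.001011


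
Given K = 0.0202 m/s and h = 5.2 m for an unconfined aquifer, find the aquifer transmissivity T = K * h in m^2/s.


Transmissivity is defined as T = K * h.
T = 0.0202 * 5.2
  = 0.105 m^2/s.

0.105


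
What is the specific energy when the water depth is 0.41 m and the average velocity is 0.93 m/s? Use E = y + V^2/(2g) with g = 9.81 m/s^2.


Specific energy E = y + V^2/(2g).
Velocity head = V^2/(2g) = 0.93^2 / (2*9.81) = 0.8649 / 19.62 = 0.0441 m.
E = 0.41 + 0.0441 = 0.4541 m.

0.4541


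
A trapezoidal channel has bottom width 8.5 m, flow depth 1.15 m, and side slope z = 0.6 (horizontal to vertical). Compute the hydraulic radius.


For a trapezoidal section with side slope z:
A = (b + z*y)*y = (8.5 + 0.6*1.15)*1.15 = 10.568 m^2.
P = b + 2*y*sqrt(1 + z^2) = 8.5 + 2*1.15*sqrt(1 + 0.6^2) = 11.182 m.
R = A/P = 10.568 / 11.182 = 0.9451 m.

0.9451


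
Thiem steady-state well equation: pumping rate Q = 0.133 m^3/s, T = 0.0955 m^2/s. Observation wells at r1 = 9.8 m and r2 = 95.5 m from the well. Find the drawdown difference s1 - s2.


Thiem equation: s1 - s2 = Q/(2*pi*T) * ln(r2/r1).
ln(r2/r1) = ln(95.5/9.8) = 2.2767.
Q/(2*pi*T) = 0.133 / (2*pi*0.0955) = 0.133 / 0.6 = 0.2217.
s1 - s2 = 0.2217 * 2.2767 = 0.5046 m.

0.5046


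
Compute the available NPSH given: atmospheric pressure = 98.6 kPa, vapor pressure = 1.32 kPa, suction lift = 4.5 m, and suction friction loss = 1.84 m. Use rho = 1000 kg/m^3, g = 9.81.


NPSHa = p_atm/(rho*g) - z_s - hf_s - p_vap/(rho*g).
p_atm/(rho*g) = 98.6*1000 / (1000*9.81) = 10.051 m.
p_vap/(rho*g) = 1.32*1000 / (1000*9.81) = 0.135 m.
NPSHa = 10.051 - 4.5 - 1.84 - 0.135
      = 3.58 m.

3.58


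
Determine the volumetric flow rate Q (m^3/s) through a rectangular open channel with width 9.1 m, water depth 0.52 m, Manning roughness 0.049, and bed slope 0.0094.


For a rectangular channel, the cross-sectional area A = b * y = 9.1 * 0.52 = 4.73 m^2.
The wetted perimeter P = b + 2y = 9.1 + 2*0.52 = 10.14 m.
Hydraulic radius R = A/P = 4.73/10.14 = 0.4667 m.
Velocity V = (1/n)*R^(2/3)*S^(1/2) = (1/0.049)*0.4667^(2/3)*0.0094^(1/2) = 1.1904 m/s.
Discharge Q = A * V = 4.73 * 1.1904 = 5.633 m^3/s.

5.633


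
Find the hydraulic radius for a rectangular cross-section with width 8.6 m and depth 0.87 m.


For a rectangular section:
Flow area A = b * y = 8.6 * 0.87 = 7.48 m^2.
Wetted perimeter P = b + 2y = 8.6 + 2*0.87 = 10.34 m.
Hydraulic radius R = A/P = 7.48 / 10.34 = 0.7236 m.

0.7236


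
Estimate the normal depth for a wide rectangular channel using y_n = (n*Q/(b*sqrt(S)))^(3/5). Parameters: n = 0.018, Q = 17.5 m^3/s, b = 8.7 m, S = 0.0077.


We use the wide-channel approximation y_n = (n*Q/(b*sqrt(S)))^(3/5).
sqrt(S) = sqrt(0.0077) = 0.08775.
Numerator: n*Q = 0.018 * 17.5 = 0.315.
Denominator: b*sqrt(S) = 8.7 * 0.08775 = 0.763425.
arg = 0.4126.
y_n = 0.4126^(3/5) = 0.5879 m.

0.5879


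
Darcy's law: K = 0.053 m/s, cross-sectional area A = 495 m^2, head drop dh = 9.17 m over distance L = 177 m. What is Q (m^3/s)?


Darcy's law: Q = K * A * i, where i = dh/L.
Hydraulic gradient i = 9.17 / 177 = 0.051808.
Q = 0.053 * 495 * 0.051808
  = 1.3592 m^3/s.

1.3592


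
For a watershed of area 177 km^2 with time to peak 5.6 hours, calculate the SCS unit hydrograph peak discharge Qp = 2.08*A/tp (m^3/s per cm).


SCS formula: Qp = 2.08 * A / tp.
Qp = 2.08 * 177 / 5.6
   = 368.16 / 5.6
   = 65.74 m^3/s per cm.

65.74


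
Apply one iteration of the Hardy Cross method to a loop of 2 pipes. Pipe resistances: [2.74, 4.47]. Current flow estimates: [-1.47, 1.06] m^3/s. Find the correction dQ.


Numerator terms (r*Q*|Q|): 2.74*-1.47*|-1.47| = -5.9209; 4.47*1.06*|1.06| = 5.0225.
Sum of numerator = -0.8984.
Denominator terms (r*|Q|): 2.74*|-1.47| = 4.0278; 4.47*|1.06| = 4.7382.
2 * sum of denominator = 2 * 8.766 = 17.532.
dQ = --0.8984 / 17.532 = 0.0512 m^3/s.

0.0512


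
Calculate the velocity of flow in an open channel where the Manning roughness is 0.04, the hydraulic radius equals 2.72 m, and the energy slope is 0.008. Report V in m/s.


Manning's equation gives V = (1/n) * R^(2/3) * S^(1/2).
First, compute R^(2/3) = 2.72^(2/3) = 1.9486.
Next, S^(1/2) = 0.008^(1/2) = 0.089443.
Then 1/n = 1/0.04 = 25.0.
V = 25.0 * 1.9486 * 0.089443 = 4.3571 m/s.

4.3571


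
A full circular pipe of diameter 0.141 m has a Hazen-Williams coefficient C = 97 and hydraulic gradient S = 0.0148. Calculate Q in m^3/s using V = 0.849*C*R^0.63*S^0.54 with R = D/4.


For a full circular pipe, R = D/4 = 0.141/4 = 0.0352 m.
V = 0.849 * 97 * 0.0352^0.63 * 0.0148^0.54
  = 0.849 * 97 * 0.121537 * 0.102788
  = 1.0288 m/s.
Pipe area A = pi*D^2/4 = pi*0.141^2/4 = 0.0156 m^2.
Q = A * V = 0.0156 * 1.0288 = 0.0161 m^3/s.

0.0161


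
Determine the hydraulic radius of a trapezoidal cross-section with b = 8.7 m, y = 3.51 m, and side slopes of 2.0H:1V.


For a trapezoidal section with side slope z:
A = (b + z*y)*y = (8.7 + 2.0*3.51)*3.51 = 55.177 m^2.
P = b + 2*y*sqrt(1 + z^2) = 8.7 + 2*3.51*sqrt(1 + 2.0^2) = 24.397 m.
R = A/P = 55.177 / 24.397 = 2.2616 m.

2.2616


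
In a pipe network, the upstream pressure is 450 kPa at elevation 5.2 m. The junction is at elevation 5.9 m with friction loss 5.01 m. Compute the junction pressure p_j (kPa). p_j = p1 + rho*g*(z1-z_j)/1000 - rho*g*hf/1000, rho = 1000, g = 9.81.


Junction pressure: p_j = p1 + rho*g*(z1 - z_j)/1000 - rho*g*hf/1000.
Elevation term = 1000*9.81*(5.2 - 5.9)/1000 = -6.867 kPa.
Friction term = 1000*9.81*5.01/1000 = 49.148 kPa.
p_j = 450 + -6.867 - 49.148 = 393.98 kPa.

393.98


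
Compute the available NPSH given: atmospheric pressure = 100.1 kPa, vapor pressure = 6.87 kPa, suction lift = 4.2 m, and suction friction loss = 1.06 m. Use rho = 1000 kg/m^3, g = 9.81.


NPSHa = p_atm/(rho*g) - z_s - hf_s - p_vap/(rho*g).
p_atm/(rho*g) = 100.1*1000 / (1000*9.81) = 10.204 m.
p_vap/(rho*g) = 6.87*1000 / (1000*9.81) = 0.7 m.
NPSHa = 10.204 - 4.2 - 1.06 - 0.7
      = 4.24 m.

4.24


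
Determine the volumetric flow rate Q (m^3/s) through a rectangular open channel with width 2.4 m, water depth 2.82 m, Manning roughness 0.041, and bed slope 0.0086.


For a rectangular channel, the cross-sectional area A = b * y = 2.4 * 2.82 = 6.77 m^2.
The wetted perimeter P = b + 2y = 2.4 + 2*2.82 = 8.04 m.
Hydraulic radius R = A/P = 6.77/8.04 = 0.8418 m.
Velocity V = (1/n)*R^(2/3)*S^(1/2) = (1/0.041)*0.8418^(2/3)*0.0086^(1/2) = 2.0165 m/s.
Discharge Q = A * V = 6.77 * 2.0165 = 13.648 m^3/s.

13.648


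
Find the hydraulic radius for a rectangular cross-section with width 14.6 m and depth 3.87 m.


For a rectangular section:
Flow area A = b * y = 14.6 * 3.87 = 56.5 m^2.
Wetted perimeter P = b + 2y = 14.6 + 2*3.87 = 22.34 m.
Hydraulic radius R = A/P = 56.5 / 22.34 = 2.5292 m.

2.5292


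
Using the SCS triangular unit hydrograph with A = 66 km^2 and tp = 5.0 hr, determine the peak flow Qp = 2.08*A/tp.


SCS formula: Qp = 2.08 * A / tp.
Qp = 2.08 * 66 / 5.0
   = 137.28 / 5.0
   = 27.46 m^3/s per cm.

27.46


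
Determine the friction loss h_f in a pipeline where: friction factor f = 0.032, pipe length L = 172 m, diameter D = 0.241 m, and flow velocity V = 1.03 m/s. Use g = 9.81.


Darcy-Weisbach equation: h_f = f * (L/D) * V^2/(2g).
f * L/D = 0.032 * 172/0.241 = 22.8382.
V^2/(2g) = 1.03^2 / (2*9.81) = 1.0609 / 19.62 = 0.0541 m.
h_f = 22.8382 * 0.0541 = 1.235 m.

1.235


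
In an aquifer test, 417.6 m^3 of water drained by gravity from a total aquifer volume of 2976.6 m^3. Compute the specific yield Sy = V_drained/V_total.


Specific yield Sy = Volume drained / Total volume.
Sy = 417.6 / 2976.6
   = 0.1403.

0.1403


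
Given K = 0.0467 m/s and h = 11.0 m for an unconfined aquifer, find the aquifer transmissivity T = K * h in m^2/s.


Transmissivity is defined as T = K * h.
T = 0.0467 * 11.0
  = 0.5137 m^2/s.

0.5137


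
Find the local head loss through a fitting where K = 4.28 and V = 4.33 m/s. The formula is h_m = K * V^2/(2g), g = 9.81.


Minor loss formula: h_m = K * V^2/(2g).
V^2 = 4.33^2 = 18.7489.
V^2/(2g) = 18.7489 / 19.62 = 0.9556 m.
h_m = 4.28 * 0.9556 = 4.09 m.

4.09


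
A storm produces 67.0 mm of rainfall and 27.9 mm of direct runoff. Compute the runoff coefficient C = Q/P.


The runoff coefficient C = runoff depth / rainfall depth.
C = 27.9 / 67.0
  = 0.4164.

0.4164


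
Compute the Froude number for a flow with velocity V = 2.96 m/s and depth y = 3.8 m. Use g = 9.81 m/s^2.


The Froude number is defined as Fr = V / sqrt(g*y).
g*y = 9.81 * 3.8 = 37.278.
sqrt(g*y) = sqrt(37.278) = 6.1056.
Fr = 2.96 / 6.1056 = 0.4848.

0.4848


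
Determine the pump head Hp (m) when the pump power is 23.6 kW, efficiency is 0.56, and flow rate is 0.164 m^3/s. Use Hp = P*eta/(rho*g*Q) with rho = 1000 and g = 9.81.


Pump head formula: Hp = P * eta / (rho * g * Q).
Numerator: P * eta = 23.6 * 1000 * 0.56 = 13216.0 W.
Denominator: rho * g * Q = 1000 * 9.81 * 0.164 = 1608.84.
Hp = 13216.0 / 1608.84 = 8.21 m.

8.21


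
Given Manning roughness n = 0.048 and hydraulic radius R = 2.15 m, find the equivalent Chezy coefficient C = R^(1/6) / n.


The Chezy coefficient relates to Manning's n through C = R^(1/6) / n.
R^(1/6) = 2.15^(1/6) = 1.136073.
C = 1.136073 / 0.048 = 23.67 m^(1/2)/s.

23.67


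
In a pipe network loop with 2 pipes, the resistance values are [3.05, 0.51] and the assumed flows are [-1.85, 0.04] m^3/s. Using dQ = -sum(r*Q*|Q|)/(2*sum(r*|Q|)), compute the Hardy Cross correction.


Numerator terms (r*Q*|Q|): 3.05*-1.85*|-1.85| = -10.4386; 0.51*0.04*|0.04| = 0.0008.
Sum of numerator = -10.4378.
Denominator terms (r*|Q|): 3.05*|-1.85| = 5.6425; 0.51*|0.04| = 0.0204.
2 * sum of denominator = 2 * 5.6629 = 11.3258.
dQ = --10.4378 / 11.3258 = 0.9216 m^3/s.

0.9216
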